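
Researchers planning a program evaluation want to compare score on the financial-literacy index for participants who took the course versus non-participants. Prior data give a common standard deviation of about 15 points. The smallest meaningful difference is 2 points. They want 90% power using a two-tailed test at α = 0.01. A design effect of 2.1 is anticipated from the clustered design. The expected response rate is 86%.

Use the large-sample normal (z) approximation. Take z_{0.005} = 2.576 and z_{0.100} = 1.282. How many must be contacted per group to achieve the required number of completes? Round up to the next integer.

n = (z_{α/2} + z_β)² · (σ₁² + σ₂²) / δ²
  = (2.576 + 1.282)² · (2·15² = 450) / 2²
  = 14.8842 · 450 / 4
  = 1674.47
Design effect: 2.1 × 1674.47 = 3516.38.
Adjust for 86% response: 3516.38 / 0.86 = 4088.82.
Round up → n = 4089 per group.

n = 4089 per group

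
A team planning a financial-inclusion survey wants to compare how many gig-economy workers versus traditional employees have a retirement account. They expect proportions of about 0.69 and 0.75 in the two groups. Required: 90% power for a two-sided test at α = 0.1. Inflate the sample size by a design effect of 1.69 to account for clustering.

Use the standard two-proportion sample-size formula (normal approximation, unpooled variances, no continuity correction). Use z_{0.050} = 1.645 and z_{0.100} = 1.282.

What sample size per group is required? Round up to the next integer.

n = (z_{α/2} + z_β)² · [p₁(1−p₁) + p₂(1−p₂)] / (p₁ − p₂)²
  = (1.645 + 1.282)² · (0.69·0.31 + 0.75·0.25) / (-0.06)²
  = (2.927)² · (0.2139 + 0.1875) / 0.0036
  = 8.5673 · 0.4014 / 0.0036
  = 955.26
Design effect: 1.69 × 955.26 = 1614.38.
Round up → n = 1615 per group.

n = 1615 per group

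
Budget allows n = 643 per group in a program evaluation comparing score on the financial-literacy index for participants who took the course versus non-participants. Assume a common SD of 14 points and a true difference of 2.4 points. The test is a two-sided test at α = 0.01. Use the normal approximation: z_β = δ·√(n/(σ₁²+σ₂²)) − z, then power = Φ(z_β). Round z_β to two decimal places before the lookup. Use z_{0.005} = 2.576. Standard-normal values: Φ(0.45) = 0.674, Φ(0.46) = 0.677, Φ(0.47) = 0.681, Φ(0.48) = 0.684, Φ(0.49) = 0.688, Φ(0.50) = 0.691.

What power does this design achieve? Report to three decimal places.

z_β = δ·√(n/(σ₁²+σ₂²)) − z_{α/2}
    = 2.4 · √(643/392) − 2.576
    = 2.4 · 1.28074 − 2.576
    = 3.0738 − 2.576 = 0.4978 → 0.50
Power = Φ(0.50) = 0.691.

Power ≈ 0.691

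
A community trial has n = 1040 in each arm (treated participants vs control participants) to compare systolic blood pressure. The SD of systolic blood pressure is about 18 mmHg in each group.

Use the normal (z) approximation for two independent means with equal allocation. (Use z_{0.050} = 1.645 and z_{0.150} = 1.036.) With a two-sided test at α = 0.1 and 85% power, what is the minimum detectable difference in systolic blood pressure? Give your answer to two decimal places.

Minimum detectable difference ≈ 2.12 mmHg

δ = (z_{α/2} + z_β) · √((σ₁²+σ₂²)/n)
  = (1.645 + 1.036) · √(648/1040)
  = 2.681 · √0.62308
  = 2.681 · 0.7894
  = 2.1163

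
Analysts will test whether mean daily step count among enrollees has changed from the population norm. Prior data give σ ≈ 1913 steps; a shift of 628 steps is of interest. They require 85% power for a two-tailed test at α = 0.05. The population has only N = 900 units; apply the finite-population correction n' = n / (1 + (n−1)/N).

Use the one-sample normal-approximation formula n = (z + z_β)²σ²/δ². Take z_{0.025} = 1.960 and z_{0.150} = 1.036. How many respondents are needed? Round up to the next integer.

n = (z_{α/2} + z_β)² · σ² / δ²
  = (1.960 + 1.036)² · 1913² / 628²
  = 8.9760 · 3659569 / 394384
  = 83.29
Finite-population correction (N = 900): 83.29 / (1 + (83.29 − 1)/900) = 76.31.
Round up → n = 77.

n = 77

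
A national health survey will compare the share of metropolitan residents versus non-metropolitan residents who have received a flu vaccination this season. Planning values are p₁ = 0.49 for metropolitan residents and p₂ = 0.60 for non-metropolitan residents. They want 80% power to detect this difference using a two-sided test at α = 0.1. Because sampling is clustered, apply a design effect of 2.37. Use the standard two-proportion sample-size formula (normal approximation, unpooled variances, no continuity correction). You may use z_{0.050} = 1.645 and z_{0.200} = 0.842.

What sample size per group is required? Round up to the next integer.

n = (z_{α/2} + z_β)² · [p₁(1−p₁) + p₂(1−p₂)] / (p₁ − p₂)²
  = (1.645 + 0.842)² · (0.49·0.51 + 0.60·0.40) / (-0.11)²
  = (2.487)² · (0.2499 + 0.2400) / 0.0121
  = 6.1852 · 0.4899 / 0.0121
  = 250.42
Design effect: 2.37 × 250.42 = 593.50.
Round up → n = 594 per group.

n = 594 per group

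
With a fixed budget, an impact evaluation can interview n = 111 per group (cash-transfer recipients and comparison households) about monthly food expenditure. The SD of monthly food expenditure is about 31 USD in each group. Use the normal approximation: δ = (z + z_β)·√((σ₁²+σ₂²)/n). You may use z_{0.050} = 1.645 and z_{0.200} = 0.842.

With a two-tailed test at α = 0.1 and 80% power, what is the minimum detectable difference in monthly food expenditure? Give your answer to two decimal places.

δ = (z_{α/2} + z_β) · √((σ₁²+σ₂²)/n)
  = (1.645 + 0.842) · √(1922/111)
  = 2.487 · √17.3153
  = 2.487 · 4.1612
  = 10.3488

Minimum detectable difference ≈ 10.35 USD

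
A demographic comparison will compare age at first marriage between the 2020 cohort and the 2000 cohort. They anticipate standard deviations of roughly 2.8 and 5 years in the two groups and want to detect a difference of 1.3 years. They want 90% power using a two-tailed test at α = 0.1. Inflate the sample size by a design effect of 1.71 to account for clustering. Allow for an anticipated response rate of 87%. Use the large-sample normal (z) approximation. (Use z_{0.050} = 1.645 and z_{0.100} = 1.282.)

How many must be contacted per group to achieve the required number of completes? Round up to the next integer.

n = (z_{α/2} + z_β)² · (σ₁² + σ₂²) / δ²
  = (1.645 + 1.282)² · (2.8² + 5² = 32.84) / 1.3²
  = 8.5673 · 32.84 / 1.69
  = 166.48
Design effect: 1.71 × 166.48 = 284.68.
Adjust for 87% response: 284.68 / 0.87 = 327.22.
Round up → n = 328 per group.

n = 328 per group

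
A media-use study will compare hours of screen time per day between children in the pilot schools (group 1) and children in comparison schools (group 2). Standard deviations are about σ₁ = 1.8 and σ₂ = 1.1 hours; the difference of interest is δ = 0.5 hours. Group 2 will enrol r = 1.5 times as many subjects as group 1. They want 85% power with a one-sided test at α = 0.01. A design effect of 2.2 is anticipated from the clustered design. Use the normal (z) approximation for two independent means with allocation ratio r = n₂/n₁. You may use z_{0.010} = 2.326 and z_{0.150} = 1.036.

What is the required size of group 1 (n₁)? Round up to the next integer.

n₁ = (z_α + z_β)² · (σ₁² + σ₂²/r) / δ²
   = (2.326 + 1.036)² · (1.8² + 1.1²/1.5) / 0.5²
   = 11.3030 · (3.24 + 0.80667) / 0.25
   = 11.3030 · 4.0467 / 0.25
   = 182.96
Design effect: 2.2 × 182.96 = 402.51.
Round up → n₁ = 403; n₂ = r·n₁ = 1.5 × 403 = 605.

n₁ = 403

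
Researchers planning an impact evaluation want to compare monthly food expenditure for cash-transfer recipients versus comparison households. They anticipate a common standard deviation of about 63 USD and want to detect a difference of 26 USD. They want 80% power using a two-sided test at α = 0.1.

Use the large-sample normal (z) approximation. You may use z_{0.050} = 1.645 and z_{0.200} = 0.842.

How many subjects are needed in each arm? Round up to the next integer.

n = (z_{α/2} + z_β)² · (σ₁² + σ₂²) / δ²
  = (1.645 + 0.842)² · (2·63² = 7938) / 26²
  = 6.1852 · 7938 / 676
  = 72.63
Round up → n = 73 per group.

n = 73 per group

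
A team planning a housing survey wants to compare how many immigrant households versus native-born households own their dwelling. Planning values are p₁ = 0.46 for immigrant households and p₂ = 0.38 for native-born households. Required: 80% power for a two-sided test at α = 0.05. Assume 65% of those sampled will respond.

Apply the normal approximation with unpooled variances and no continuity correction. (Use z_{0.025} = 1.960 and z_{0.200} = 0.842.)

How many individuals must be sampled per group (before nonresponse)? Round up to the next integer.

n = (z_{α/2} + z_β)² · [p₁(1−p₁) + p₂(1−p₂)] / (p₁ − p₂)²
  = (1.960 + 0.842)² · (0.46·0.54 + 0.38·0.62) / (0.08)²
  = (2.802)² · (0.2484 + 0.2356) / 0.0064
  = 7.8512 · 0.4840 / 0.0064
  = 593.75
Adjust for 65% response: 593.75 / 0.65 = 913.46.
Round up → n = 914 per group.

n = 914 per group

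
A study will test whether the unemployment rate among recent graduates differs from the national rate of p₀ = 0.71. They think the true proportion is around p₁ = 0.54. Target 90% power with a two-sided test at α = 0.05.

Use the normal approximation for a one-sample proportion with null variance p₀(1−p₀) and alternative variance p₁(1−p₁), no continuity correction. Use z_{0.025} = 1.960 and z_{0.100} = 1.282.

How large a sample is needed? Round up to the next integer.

n = [z_{α/2}·√(p₀q₀) + z_β·√(p₁q₁)]² / (p₁ − p₀)²
  = [1.960·√(0.71·0.29) + 1.282·√(0.54·0.46)]² / (-0.17)²
  = [1.960·0.4538 + 1.282·0.4984]² / 0.0289
  = [1.5283]² / 0.0289
  = 80.82
Round up → n = 81.

n = 81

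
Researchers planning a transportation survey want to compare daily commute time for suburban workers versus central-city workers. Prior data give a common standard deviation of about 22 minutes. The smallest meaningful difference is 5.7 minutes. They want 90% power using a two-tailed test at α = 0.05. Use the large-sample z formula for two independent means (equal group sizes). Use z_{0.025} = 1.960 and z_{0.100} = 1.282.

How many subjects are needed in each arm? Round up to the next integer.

n = (z_{α/2} + z_β)² · (σ₁² + σ₂²) / δ²
  = (1.960 + 1.282)² · (2·22² = 968) / 5.7²
  = 10.5106 · 968 / 32.49
  = 313.15
Round up → n = 314 per group.

n = 314 per group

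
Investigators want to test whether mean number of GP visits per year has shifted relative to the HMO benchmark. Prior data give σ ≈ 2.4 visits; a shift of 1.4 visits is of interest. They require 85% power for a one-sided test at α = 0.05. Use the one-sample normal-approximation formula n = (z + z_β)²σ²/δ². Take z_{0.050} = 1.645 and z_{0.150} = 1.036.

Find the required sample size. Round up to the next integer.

n = (z_α + z_β)² · σ² / δ²
  = (1.645 + 1.036)² · 2.4² / 1.4²
  = 7.1878 · 5.76 / 1.96
  = 21.12
Round up → n = 22.

n = 22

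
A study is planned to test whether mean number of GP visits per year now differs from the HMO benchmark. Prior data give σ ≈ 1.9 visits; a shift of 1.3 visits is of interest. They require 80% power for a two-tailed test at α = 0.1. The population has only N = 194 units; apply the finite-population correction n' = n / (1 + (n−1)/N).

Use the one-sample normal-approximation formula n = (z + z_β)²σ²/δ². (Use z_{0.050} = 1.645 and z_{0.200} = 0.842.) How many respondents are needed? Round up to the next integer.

n = 13

n = (z_{α/2} + z_β)² · σ² / δ²
  = (1.645 + 0.842)² · 1.9² / 1.3²
  = 6.1852 · 3.61 / 1.69
  = 13.21
Finite-population correction (N = 194): 13.21 / (1 + (13.21 − 1)/194) = 12.43.
Round up → n = 13.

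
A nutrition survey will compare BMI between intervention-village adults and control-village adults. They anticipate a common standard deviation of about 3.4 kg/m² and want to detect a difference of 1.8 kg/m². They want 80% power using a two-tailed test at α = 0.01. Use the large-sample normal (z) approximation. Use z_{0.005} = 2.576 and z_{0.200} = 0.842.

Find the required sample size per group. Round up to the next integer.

n = 84 per group

n = (z_{α/2} + z_β)² · (σ₁² + σ₂²) / δ²
  = (2.576 + 0.842)² · (2·3.4² = 23.12) / 1.8²
  = 11.6827 · 23.12 / 3.24
  = 83.37
Round up → n = 84 per group.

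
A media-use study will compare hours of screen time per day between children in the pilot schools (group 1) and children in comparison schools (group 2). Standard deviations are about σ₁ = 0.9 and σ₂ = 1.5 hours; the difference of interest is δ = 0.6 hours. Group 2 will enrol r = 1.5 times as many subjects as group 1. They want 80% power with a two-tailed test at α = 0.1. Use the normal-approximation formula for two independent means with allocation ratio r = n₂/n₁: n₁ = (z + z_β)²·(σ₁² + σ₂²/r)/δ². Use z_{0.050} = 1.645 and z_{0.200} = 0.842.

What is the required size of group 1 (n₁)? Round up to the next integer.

n₁ = (z_{α/2} + z_β)² · (σ₁² + σ₂²/r) / δ²
   = (1.645 + 0.842)² · (0.9² + 1.5²/1.5) / 0.6²
   = 6.1852 · (0.81 + 1.5) / 0.36
   = 6.1852 · 2.31 / 0.36
   = 39.69
Round up → n₁ = 40; n₂ = r·n₁ = 1.5 × 40 = 60.

n₁ = 40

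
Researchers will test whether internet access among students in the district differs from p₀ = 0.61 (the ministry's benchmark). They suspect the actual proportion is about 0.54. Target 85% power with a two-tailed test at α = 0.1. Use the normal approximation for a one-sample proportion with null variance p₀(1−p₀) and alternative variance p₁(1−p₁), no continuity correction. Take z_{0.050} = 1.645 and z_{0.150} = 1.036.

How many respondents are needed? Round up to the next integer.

n = 355

n = [z_{α/2}·√(p₀q₀) + z_β·√(p₁q₁)]² / (p₁ − p₀)²
  = [1.645·√(0.61·0.39) + 1.036·√(0.54·0.46)]² / (-0.07)²
  = [1.645·0.4877 + 1.036·0.4984]² / 0.0049
  = [1.3187]² / 0.0049
  = 354.89
Round up → n = 355.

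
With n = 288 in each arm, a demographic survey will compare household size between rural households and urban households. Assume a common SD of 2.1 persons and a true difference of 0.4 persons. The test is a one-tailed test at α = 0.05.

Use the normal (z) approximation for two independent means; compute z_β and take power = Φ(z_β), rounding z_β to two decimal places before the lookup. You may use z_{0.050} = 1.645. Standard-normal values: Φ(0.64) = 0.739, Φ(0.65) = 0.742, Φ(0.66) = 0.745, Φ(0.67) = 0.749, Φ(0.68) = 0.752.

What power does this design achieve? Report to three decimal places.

z_β = δ·√(n/(σ₁²+σ₂²)) − z_α
    = 0.4 · √(288/8.82) − 1.645
    = 0.4 · 5.71429 − 1.645
    = 2.2857 − 1.645 = 0.6407 → 0.64
Power = Φ(0.64) = 0.739.

Power ≈ 0.739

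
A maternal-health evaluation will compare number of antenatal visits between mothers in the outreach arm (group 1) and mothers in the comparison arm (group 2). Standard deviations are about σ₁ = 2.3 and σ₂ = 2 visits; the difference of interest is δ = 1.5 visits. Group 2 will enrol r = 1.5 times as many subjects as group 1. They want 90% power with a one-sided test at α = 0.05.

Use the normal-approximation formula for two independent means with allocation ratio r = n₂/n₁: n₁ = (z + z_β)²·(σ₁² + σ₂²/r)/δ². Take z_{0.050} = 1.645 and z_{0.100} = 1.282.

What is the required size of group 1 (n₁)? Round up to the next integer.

n₁ = (z_α + z_β)² · (σ₁² + σ₂²/r) / δ²
   = (1.645 + 1.282)² · (2.3² + 2²/1.5) / 1.5²
   = 8.5673 · (5.29 + 2.6667) / 2.25
   = 8.5673 · 7.9567 / 2.25
   = 30.30
Round up → n₁ = 31; n₂ = r·n₁ = 1.5 × 31 = 47.

n₁ = 31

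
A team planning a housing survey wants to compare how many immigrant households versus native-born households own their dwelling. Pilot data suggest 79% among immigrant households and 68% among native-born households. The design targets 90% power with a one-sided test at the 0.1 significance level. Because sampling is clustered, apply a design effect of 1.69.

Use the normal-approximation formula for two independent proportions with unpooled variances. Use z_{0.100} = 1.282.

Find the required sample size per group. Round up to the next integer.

n = 353 per group

n = (z_α + z_β)² · [p₁(1−p₁) + p₂(1−p₂)] / (p₁ − p₂)²
  = (1.282 + 1.282)² · (0.79·0.21 + 0.68·0.32) / (0.11)²
  = (2.564)² · (0.1659 + 0.2176) / 0.0121
  = 6.5741 · 0.3835 / 0.0121
  = 208.36
Design effect: 1.69 × 208.36 = 352.13.
Round up → n = 353 per group.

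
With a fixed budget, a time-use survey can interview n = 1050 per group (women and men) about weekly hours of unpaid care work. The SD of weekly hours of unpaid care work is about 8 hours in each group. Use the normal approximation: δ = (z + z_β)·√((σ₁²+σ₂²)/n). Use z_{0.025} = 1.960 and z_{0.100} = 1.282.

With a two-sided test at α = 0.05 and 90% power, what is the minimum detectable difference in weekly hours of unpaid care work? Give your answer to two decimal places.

δ = (z_{α/2} + z_β) · √((σ₁²+σ₂²)/n)
  = (1.960 + 1.282) · √(128/1050)
  = 3.242 · √0.1219
  = 3.242 · 0.3491
  = 1.1319

Minimum detectable difference ≈ 1.13 hours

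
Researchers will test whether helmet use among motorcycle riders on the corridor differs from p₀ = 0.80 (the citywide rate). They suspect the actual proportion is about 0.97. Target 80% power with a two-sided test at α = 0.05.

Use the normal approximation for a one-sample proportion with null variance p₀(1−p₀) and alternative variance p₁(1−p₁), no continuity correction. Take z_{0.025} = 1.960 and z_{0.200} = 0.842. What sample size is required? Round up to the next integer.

n = 30

n = [z_{α/2}·√(p₀q₀) + z_β·√(p₁q₁)]² / (p₁ − p₀)²
  = [1.960·√(0.80·0.20) + 0.842·√(0.97·0.03)]² / (0.17)²
  = [1.960·0.4000 + 0.842·0.1706]² / 0.0289
  = [0.9276]² / 0.0289
  = 29.78
Round up → n = 30.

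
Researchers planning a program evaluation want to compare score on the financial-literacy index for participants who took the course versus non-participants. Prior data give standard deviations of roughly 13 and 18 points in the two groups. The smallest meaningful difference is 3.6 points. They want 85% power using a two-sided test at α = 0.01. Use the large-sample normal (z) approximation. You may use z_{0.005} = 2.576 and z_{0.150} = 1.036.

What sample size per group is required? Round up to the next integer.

n = 497 per group

n = (z_{α/2} + z_β)² · (σ₁² + σ₂²) / δ²
  = (2.576 + 1.036)² · (13² + 18² = 493) / 3.6²
  = 13.0465 · 493 / 12.96
  = 496.29
Round up → n = 497 per group.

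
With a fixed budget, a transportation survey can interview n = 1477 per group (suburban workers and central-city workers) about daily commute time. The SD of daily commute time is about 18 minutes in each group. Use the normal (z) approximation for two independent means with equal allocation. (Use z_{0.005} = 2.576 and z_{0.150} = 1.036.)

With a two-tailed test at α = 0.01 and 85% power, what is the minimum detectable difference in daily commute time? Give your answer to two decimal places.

δ = (z_{α/2} + z_β) · √((σ₁²+σ₂²)/n)
  = (2.576 + 1.036) · √(648/1477)
  = 3.612 · √0.43873
  = 3.612 · 0.6624
  = 2.3925

Minimum detectable difference ≈ 2.39 minutes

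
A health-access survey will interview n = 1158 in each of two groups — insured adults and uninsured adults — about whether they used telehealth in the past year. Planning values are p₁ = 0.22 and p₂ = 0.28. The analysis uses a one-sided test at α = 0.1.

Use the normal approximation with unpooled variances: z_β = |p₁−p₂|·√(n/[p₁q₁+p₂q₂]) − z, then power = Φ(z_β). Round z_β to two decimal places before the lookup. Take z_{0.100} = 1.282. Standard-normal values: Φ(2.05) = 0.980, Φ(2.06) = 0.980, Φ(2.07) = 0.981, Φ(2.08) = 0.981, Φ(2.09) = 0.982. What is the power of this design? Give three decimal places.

Power ≈ 0.980

z_β = |p₁−p₂|·√(n/[p₁q₁+p₂q₂]) − z_α
    = 0.06 · √(1158/0.3732) − 1.282
    = 0.06 · 55.7036 − 1.282
    = 3.3422 − 1.282 = 2.0602 → 2.06
Power = Φ(2.06) = 0.980.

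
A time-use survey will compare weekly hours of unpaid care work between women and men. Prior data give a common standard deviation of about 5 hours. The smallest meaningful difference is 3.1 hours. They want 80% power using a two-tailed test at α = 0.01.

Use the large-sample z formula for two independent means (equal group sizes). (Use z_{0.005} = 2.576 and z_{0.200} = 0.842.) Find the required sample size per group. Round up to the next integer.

n = 61 per group

n = (z_{α/2} + z_β)² · (σ₁² + σ₂²) / δ²
  = (2.576 + 0.842)² · (2·5² = 50) / 3.1²
  = 11.6827 · 50 / 9.61
  = 60.78
Round up → n = 61 per group.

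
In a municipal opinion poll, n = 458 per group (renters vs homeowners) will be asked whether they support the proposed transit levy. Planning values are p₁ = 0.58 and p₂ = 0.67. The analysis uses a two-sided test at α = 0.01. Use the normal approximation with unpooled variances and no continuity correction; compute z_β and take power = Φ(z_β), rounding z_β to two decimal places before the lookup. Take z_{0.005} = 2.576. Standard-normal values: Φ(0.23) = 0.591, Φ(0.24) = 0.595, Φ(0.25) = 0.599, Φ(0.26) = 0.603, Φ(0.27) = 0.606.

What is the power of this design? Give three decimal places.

z_β = |p₁−p₂|·√(n/[p₁q₁+p₂q₂]) − z_{α/2}
    = 0.09 · √(458/0.4647) − 2.576
    = 0.09 · 31.3940 − 2.576
    = 2.8255 − 2.576 = 0.2495 → 0.25
Power = Φ(0.25) = 0.599.

Power ≈ 0.599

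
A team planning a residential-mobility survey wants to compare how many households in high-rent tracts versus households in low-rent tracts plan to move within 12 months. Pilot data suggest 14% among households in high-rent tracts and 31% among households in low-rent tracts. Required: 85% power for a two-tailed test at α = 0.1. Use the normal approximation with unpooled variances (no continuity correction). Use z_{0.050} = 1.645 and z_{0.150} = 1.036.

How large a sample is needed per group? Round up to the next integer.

n = 84 per group

n = (z_{α/2} + z_β)² · [p₁(1−p₁) + p₂(1−p₂)] / (p₁ − p₂)²
  = (1.645 + 1.036)² · (0.14·0.86 + 0.31·0.69) / (-0.17)²
  = (2.681)² · (0.1204 + 0.2139) / 0.0289
  = 7.1878 · 0.3343 / 0.0289
  = 83.14
Round up → n = 84 per group.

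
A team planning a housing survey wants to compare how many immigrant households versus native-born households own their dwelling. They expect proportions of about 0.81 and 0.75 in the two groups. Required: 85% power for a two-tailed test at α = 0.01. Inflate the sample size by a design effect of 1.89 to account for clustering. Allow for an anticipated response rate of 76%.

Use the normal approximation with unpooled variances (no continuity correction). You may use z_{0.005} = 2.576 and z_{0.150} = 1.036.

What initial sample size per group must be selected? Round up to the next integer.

n = 3077 per group

n = (z_{α/2} + z_β)² · [p₁(1−p₁) + p₂(1−p₂)] / (p₁ − p₂)²
  = (2.576 + 1.036)² · (0.81·0.19 + 0.75·0.25) / (0.06)²
  = (3.612)² · (0.1539 + 0.1875) / 0.0036
  = 13.0465 · 0.3414 / 0.0036
  = 1237.25
Design effect: 1.89 × 1237.25 = 2338.40.
Adjust for 76% response: 2338.40 / 0.76 = 3076.84.
Round up → n = 3077 per group.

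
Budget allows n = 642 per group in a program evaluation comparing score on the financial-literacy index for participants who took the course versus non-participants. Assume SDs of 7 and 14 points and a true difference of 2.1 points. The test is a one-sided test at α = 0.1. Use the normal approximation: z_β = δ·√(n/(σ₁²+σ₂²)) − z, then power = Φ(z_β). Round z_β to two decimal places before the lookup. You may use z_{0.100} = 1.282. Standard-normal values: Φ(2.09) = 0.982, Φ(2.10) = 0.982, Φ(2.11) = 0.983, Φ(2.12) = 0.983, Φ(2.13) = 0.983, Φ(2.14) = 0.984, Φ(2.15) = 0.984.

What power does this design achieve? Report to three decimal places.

Power ≈ 0.983

z_β = δ·√(n/(σ₁²+σ₂²)) − z_α
    = 2.1 · √(642/245) − 1.282
    = 2.1 · 1.61877 − 1.282
    = 3.3994 − 1.282 = 2.1174 → 2.12
Power = Φ(2.12) = 0.983.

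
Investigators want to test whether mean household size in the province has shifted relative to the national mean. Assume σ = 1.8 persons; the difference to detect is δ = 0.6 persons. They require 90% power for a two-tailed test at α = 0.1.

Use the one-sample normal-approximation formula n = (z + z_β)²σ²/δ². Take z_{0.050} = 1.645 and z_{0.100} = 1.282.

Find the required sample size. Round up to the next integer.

n = 78

n = (z_{α/2} + z_β)² · σ² / δ²
  = (1.645 + 1.282)² · 1.8² / 0.6²
  = 8.5673 · 3.24 / 0.36
  = 77.11
Round up → n = 78.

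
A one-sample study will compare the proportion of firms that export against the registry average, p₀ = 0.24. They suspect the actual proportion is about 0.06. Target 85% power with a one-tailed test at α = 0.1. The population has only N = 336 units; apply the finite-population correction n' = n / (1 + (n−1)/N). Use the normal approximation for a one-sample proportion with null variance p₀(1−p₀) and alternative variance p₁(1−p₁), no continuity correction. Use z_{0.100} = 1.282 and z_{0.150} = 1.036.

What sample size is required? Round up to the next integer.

n = 19

n = [z_α·√(p₀q₀) + z_β·√(p₁q₁)]² / (p₁ − p₀)²
  = [1.282·√(0.24·0.76) + 1.036·√(0.06·0.94)]² / (-0.18)²
  = [1.282·0.4271 + 1.036·0.2375]² / 0.0324
  = [0.7936]² / 0.0324
  = 19.44
Finite-population correction (N = 336): 19.44 / (1 + (19.44 − 1)/336) = 18.43.
Round up → n = 19.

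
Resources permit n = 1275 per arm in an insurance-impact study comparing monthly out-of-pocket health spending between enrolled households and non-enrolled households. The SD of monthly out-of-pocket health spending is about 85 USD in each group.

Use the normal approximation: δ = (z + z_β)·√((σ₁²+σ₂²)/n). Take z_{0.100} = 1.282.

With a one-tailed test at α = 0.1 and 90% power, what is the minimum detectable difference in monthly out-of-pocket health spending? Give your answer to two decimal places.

Minimum detectable difference ≈ 8.63 USD

δ = (z_α + z_β) · √((σ₁²+σ₂²)/n)
  = (1.282 + 1.282) · √(14450/1275)
  = 2.564 · √11.3333
  = 2.564 · 3.3665
  = 8.6317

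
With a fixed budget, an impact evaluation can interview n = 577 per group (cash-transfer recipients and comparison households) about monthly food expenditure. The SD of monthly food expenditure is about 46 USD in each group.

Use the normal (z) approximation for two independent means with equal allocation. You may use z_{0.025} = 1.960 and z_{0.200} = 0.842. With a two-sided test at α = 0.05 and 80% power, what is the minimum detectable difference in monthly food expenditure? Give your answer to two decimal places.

δ = (z_{α/2} + z_β) · √((σ₁²+σ₂²)/n)
  = (1.960 + 0.842) · √(4232/577)
  = 2.802 · √7.3345
  = 2.802 · 2.7082
  = 7.5884

Minimum detectable difference ≈ 7.59 USD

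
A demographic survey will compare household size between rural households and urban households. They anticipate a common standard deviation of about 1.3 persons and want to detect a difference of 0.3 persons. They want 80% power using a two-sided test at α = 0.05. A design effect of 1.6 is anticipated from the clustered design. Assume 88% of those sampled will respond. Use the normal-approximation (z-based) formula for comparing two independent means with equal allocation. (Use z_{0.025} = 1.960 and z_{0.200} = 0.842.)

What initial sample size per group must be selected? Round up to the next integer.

n = (z_{α/2} + z_β)² · (σ₁² + σ₂²) / δ²
  = (1.960 + 0.842)² · (2·1.3² = 3.38) / 0.3²
  = 7.8512 · 3.38 / 0.09
  = 294.86
Design effect: 1.6 × 294.86 = 471.77.
Adjust for 88% response: 471.77 / 0.88 = 536.10.
Round up → n = 537 per group.

n = 537 per group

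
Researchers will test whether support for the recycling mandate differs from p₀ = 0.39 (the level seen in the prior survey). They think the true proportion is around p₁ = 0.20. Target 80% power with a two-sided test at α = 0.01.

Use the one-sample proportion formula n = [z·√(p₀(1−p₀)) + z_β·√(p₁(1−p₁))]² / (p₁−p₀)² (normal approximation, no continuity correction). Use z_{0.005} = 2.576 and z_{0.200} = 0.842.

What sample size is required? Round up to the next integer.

n = [z_{α/2}·√(p₀q₀) + z_β·√(p₁q₁)]² / (p₁ − p₀)²
  = [2.576·√(0.39·0.61) + 0.842·√(0.20·0.80)]² / (-0.19)²
  = [2.576·0.4877 + 0.842·0.4000]² / 0.0361
  = [1.5932]² / 0.0361
  = 70.32
Round up → n = 71.

n = 71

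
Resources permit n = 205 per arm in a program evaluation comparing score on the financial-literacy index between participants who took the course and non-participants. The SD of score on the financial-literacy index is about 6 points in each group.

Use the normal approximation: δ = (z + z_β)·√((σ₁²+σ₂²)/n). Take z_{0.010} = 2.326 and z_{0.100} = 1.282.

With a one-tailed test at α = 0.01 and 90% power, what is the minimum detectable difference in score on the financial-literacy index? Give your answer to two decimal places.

Minimum detectable difference ≈ 2.14 points

δ = (z_α + z_β) · √((σ₁²+σ₂²)/n)
  = (2.326 + 1.282) · √(72/205)
  = 3.608 · √0.35122
  = 3.608 · 0.5926
  = 2.1382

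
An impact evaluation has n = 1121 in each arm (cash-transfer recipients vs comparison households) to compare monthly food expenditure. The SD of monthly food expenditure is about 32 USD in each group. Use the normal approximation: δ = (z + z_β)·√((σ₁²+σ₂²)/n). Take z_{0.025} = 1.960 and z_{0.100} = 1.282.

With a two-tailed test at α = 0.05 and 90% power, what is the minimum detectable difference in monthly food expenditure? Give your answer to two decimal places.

Minimum detectable difference ≈ 4.38 USD

δ = (z_{α/2} + z_β) · √((σ₁²+σ₂²)/n)
  = (1.960 + 1.282) · √(2048/1121)
  = 3.242 · √1.8269
  = 3.242 · 1.3516
  = 4.3820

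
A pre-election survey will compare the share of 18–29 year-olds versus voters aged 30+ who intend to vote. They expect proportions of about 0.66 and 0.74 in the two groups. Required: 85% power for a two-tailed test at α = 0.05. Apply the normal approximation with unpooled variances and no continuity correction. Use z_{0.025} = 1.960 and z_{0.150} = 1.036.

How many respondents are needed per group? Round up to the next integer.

n = (z_{α/2} + z_β)² · [p₁(1−p₁) + p₂(1−p₂)] / (p₁ − p₂)²
  = (1.960 + 1.036)² · (0.66·0.34 + 0.74·0.26) / (-0.08)²
  = (2.996)² · (0.2244 + 0.1924) / 0.0064
  = 8.9760 · 0.4168 / 0.0064
  = 584.56
Round up → n = 585 per group.

n = 585 per group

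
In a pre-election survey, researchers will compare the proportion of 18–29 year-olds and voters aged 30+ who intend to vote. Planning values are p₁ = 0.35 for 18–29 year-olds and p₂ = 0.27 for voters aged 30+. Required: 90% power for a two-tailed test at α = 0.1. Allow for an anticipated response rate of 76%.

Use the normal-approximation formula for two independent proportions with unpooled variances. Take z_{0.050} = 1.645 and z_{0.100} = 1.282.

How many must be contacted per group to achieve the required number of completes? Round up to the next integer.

n = (z_{α/2} + z_β)² · [p₁(1−p₁) + p₂(1−p₂)] / (p₁ − p₂)²
  = (1.645 + 1.282)² · (0.35·0.65 + 0.27·0.73) / (0.08)²
  = (2.927)² · (0.2275 + 0.1971) / 0.0064
  = 8.5673 · 0.4246 / 0.0064
  = 568.39
Adjust for 76% response: 568.39 / 0.76 = 747.88.
Round up → n = 748 per group.

n = 748 per group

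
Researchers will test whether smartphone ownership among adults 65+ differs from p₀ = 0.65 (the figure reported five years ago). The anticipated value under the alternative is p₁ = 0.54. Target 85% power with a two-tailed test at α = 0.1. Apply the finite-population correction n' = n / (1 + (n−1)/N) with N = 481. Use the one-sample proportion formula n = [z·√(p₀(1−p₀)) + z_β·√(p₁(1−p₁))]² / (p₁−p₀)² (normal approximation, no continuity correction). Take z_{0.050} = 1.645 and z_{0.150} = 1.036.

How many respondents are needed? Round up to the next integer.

n = [z_{α/2}·√(p₀q₀) + z_β·√(p₁q₁)]² / (p₁ − p₀)²
  = [1.645·√(0.65·0.35) + 1.036·√(0.54·0.46)]² / (-0.11)²
  = [1.645·0.4770 + 1.036·0.4984]² / 0.0121
  = [1.3010]² / 0.0121
  = 139.87
Finite-population correction (N = 481): 139.87 / (1 + (139.87 − 1)/481) = 108.54.
Round up → n = 109.

n = 109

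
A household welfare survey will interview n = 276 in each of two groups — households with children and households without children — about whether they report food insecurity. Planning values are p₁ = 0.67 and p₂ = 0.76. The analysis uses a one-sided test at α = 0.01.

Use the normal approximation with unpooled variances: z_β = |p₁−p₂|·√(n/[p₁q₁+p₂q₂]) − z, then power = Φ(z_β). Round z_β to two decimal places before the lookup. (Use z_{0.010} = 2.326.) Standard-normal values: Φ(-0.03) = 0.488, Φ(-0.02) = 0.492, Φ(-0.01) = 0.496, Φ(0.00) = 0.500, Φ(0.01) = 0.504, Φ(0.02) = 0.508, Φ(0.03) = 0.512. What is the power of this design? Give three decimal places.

Power ≈ 0.512

z_β = |p₁−p₂|·√(n/[p₁q₁+p₂q₂]) − z_α
    = 0.09 · √(276/0.4035) − 2.326
    = 0.09 · 26.1537 − 2.326
    = 2.3538 − 2.326 = 0.0278 → 0.03
Power = Φ(0.03) = 0.512.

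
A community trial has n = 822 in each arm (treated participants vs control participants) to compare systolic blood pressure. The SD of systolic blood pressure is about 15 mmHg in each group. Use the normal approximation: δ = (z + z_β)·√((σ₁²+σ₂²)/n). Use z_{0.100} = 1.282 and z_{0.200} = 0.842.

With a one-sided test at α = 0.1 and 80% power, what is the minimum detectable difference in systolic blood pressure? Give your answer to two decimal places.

δ = (z_α + z_β) · √((σ₁²+σ₂²)/n)
  = (1.282 + 0.842) · √(450/822)
  = 2.124 · √0.54745
  = 2.124 · 0.7399
  = 1.5715

Minimum detectable difference ≈ 1.57 mmHg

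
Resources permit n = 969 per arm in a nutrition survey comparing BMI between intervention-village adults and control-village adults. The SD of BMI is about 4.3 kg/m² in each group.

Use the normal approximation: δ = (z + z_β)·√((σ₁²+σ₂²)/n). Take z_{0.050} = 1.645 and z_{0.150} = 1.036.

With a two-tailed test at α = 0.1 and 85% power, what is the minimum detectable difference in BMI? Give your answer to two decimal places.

δ = (z_{α/2} + z_β) · √((σ₁²+σ₂²)/n)
  = (1.645 + 1.036) · √(36.98/969)
  = 2.681 · √0.03816
  = 2.681 · 0.1954
  = 0.5237

Minimum detectable difference ≈ 0.52 kg/m²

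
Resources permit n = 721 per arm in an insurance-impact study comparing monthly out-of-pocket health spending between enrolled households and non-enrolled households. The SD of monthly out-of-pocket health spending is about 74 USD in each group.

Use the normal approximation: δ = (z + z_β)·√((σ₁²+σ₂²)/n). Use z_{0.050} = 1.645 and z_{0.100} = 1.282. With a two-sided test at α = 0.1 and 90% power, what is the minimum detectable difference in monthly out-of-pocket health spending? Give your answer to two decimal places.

Minimum detectable difference ≈ 11.41 USD

δ = (z_{α/2} + z_β) · √((σ₁²+σ₂²)/n)
  = (1.645 + 1.282) · √(10952/721)
  = 2.927 · √15.19
  = 2.927 · 3.8974
  = 11.4078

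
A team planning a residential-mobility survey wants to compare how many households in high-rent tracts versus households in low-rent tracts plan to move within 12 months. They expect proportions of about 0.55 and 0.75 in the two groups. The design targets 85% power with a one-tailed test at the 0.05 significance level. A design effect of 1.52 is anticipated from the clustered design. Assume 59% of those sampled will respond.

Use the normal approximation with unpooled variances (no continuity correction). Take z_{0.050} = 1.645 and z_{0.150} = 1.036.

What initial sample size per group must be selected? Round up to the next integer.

n = 202 per group

n = (z_α + z_β)² · [p₁(1−p₁) + p₂(1−p₂)] / (p₁ − p₂)²
  = (1.645 + 1.036)² · (0.55·0.45 + 0.75·0.25) / (-0.20)²
  = (2.681)² · (0.2475 + 0.1875) / 0.0400
  = 7.1878 · 0.4350 / 0.0400
  = 78.17
Design effect: 1.52 × 78.17 = 118.81.
Adjust for 59% response: 118.81 / 0.59 = 201.38.
Round up → n = 202 per group.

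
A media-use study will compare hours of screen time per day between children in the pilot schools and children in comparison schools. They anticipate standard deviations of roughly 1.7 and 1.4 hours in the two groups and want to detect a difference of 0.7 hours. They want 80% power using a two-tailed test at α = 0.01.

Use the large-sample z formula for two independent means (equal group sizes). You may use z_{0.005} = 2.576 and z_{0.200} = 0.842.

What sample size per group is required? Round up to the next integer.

n = 116 per group

n = (z_{α/2} + z_β)² · (σ₁² + σ₂²) / δ²
  = (2.576 + 0.842)² · (1.7² + 1.4² = 4.85) / 0.7²
  = 11.6827 · 4.85 / 0.49
  = 115.64
Round up → n = 116 per group.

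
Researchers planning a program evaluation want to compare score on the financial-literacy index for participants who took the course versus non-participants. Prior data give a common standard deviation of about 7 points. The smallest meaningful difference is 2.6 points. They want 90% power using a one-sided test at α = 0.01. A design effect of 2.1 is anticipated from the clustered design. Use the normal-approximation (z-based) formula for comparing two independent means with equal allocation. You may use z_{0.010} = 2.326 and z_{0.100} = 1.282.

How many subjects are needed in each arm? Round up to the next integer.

n = 397 per group

n = (z_α + z_β)² · (σ₁² + σ₂²) / δ²
  = (2.326 + 1.282)² · (2·7² = 98) / 2.6²
  = 13.0177 · 98 / 6.76
  = 188.72
Design effect: 2.1 × 188.72 = 396.31.
Round up → n = 397 per group.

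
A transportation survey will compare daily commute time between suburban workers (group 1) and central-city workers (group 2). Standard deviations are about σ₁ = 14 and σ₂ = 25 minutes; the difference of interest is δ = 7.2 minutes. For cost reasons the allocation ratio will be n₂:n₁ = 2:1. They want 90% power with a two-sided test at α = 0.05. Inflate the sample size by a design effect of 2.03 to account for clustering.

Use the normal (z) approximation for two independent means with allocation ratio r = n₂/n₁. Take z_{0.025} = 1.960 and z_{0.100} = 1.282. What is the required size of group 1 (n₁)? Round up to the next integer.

n₁ = 210

n₁ = (z_{α/2} + z_β)² · (σ₁² + σ₂²/r) / δ²
   = (1.960 + 1.282)² · (14² + 25²/2) / 7.2²
   = 10.5106 · (196 + 312.5) / 51.84
   = 10.5106 · 508.5 / 51.84
   = 103.10
Design effect: 2.03 × 103.10 = 209.29.
Round up → n₁ = 210; n₂ = r·n₁ = 2 × 210 = 420.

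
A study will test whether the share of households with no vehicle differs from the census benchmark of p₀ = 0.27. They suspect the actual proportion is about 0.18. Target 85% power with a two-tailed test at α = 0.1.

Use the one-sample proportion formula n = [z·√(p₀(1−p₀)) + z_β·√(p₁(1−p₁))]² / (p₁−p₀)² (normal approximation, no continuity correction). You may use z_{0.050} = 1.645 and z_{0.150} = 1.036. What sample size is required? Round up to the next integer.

n = [z_{α/2}·√(p₀q₀) + z_β·√(p₁q₁)]² / (p₁ − p₀)²
  = [1.645·√(0.27·0.73) + 1.036·√(0.18·0.82)]² / (-0.09)²
  = [1.645·0.4440 + 1.036·0.3842]² / 0.0081
  = [1.1283]² / 0.0081
  = 157.18
Round up → n = 158.

n = 158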